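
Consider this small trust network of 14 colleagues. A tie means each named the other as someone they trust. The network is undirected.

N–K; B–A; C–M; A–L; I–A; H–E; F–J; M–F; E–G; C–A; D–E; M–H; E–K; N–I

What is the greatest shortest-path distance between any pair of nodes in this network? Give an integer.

Eccentricity of each node (its greatest distance to any other): A:5, B:6, C:4, D:6, E:5, F:5, G:6, H:4, I:5, J:6, K:5, L:6, M:4, N:6.
The maximum eccentricity is 6, realized for instance by the pair D–L via D – E – K – N – I – A – L. So the diameter is 6.

6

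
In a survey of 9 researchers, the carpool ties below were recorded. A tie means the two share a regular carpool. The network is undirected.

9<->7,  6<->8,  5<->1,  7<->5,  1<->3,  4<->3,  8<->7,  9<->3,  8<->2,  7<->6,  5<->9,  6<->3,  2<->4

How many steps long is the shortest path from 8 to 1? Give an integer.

3

One shortest route is 8 – 6 – 3 – 1, which uses 3 edges, and at distance 2 from 8 we only reach {3, 4, 5, 9}, which does not include 1. So d(8,1) = 3.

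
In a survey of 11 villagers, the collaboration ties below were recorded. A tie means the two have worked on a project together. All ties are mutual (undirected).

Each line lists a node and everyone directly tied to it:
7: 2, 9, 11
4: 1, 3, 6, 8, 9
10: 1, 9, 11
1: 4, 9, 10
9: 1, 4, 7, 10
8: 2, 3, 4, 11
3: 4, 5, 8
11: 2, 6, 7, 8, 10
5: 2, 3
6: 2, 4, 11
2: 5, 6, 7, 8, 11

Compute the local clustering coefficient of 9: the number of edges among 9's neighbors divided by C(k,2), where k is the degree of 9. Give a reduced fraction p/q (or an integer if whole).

9's neighbors: 1, 4, 7, and 10 (k = 4).
Possible neighbor pairs: C(4,2) = 6. Edges among them: 1–4, 1–10 → e = 2.
Clustering(9) = 2/6 = 1/3.

1/3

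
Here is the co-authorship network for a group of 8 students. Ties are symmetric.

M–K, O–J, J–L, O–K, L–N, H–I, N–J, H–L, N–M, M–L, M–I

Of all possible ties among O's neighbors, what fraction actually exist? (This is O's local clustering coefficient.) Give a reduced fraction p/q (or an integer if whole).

0

O's neighbors: J and K (k = 2).
Possible neighbor pairs: C(2,2) = 1. Edges among them: none → e = 0.
Clustering(O) = 0/1.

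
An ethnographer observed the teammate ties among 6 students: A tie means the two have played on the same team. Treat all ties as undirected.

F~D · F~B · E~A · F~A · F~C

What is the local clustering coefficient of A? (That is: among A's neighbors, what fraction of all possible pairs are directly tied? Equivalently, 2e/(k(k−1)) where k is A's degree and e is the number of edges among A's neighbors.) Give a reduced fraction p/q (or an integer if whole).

0

A's neighbors: E and F (k = 2).
Possible neighbor pairs: C(2,2) = 1. Edges among them: none → e = 0.
Clustering(A) = 0/1.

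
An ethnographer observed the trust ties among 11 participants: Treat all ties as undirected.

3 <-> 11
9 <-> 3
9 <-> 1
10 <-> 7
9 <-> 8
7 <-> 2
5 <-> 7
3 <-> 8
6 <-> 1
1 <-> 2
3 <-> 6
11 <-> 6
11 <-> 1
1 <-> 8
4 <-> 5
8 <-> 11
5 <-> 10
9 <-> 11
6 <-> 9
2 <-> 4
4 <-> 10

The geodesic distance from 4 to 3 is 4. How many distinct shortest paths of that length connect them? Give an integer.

4

The shortest distance is 4. The length-4 paths are: 4–2–1–9–3; 4–2–1–11–3; 4–2–1–6–3; 4–2–1–8–3.
That gives 4 distinct shortest paths.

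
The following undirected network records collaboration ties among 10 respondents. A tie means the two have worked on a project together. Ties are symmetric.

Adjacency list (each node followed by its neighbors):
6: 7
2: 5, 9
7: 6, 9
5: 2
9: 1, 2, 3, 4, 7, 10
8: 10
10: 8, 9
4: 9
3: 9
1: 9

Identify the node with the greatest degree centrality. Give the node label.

Degrees — 1:1, 2:2, 3:1, 4:1, 5:1, 6:1, 7:2, 8:1, 9:6, 10:2.
The maximum is 6, attained only by 9.

9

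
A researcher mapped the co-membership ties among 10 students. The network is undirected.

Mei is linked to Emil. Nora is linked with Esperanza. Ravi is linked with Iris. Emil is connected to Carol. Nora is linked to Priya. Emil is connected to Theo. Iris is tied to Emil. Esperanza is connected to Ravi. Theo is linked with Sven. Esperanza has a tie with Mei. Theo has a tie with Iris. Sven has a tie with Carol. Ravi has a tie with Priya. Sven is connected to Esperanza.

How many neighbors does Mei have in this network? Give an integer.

2

Mei is directly tied to Emil and Esperanza. That is 2 neighbors, so the degree of Mei is 2.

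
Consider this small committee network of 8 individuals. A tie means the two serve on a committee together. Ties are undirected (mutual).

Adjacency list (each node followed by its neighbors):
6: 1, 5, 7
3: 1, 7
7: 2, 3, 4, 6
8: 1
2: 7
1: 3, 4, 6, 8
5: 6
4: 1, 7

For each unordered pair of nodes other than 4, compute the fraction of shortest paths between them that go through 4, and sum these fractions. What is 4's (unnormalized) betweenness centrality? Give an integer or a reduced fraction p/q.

4/3

Pairs whose geodesics pass through 4 — 8–7: 1/3; 8–2: 1/3; 7–1: 1/3; 2–1: 1/3.
All other pairs contribute 0.
Summing the contributions gives betweenness(4) = 4/3.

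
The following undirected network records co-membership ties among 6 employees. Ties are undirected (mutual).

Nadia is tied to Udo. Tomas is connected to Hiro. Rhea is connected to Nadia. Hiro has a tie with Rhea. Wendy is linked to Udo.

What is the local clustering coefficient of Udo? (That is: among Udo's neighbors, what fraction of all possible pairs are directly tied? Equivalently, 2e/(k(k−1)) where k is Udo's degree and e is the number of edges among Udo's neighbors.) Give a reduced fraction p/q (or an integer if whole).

0

Udo's neighbors: Nadia and Wendy (k = 2).
Possible neighbor pairs: C(2,2) = 1. Edges among them: none → e = 0.
Clustering(Udo) = 0/1.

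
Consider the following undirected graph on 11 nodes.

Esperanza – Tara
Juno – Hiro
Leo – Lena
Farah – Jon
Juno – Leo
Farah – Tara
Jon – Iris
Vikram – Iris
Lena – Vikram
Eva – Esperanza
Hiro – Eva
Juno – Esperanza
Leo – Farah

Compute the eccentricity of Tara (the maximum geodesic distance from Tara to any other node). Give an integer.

Distances from Tara: Esperanza:1, Eva:2, Farah:1, Hiro:3, Iris:3, Jon:2, Juno:2, Lena:3, Leo:2, Vikram:4.
The largest is 4 (to Vikram), so the eccentricity of Tara is 4.

4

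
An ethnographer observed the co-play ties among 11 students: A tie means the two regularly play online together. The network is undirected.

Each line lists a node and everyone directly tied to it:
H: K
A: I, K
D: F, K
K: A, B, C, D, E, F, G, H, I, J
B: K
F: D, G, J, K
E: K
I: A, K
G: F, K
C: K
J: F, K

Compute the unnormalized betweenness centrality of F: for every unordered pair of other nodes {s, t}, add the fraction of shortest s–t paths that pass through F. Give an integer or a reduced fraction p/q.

Pairs whose geodesics pass through F — G–J: 1/2; G–D: 1/2; J–D: 1/2.
All other pairs contribute 0.
Summing the contributions gives betweenness(F) = 3/2.

3/2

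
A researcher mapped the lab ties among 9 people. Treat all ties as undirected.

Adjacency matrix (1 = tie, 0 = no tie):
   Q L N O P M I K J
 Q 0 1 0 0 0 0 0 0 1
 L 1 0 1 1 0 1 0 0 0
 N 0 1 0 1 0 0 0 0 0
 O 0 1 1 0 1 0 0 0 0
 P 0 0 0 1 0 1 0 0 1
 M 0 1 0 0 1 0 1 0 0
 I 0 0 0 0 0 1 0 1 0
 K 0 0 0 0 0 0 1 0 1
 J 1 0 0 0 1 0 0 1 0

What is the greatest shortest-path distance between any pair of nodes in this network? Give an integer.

4

Eccentricity of each node (its greatest distance to any other): I:3, J:3, K:4, L:3, M:2, N:4, O:3, P:2, Q:3.
The maximum eccentricity is 4, realized for instance by the pair N–K via N – L – Q – J – K. So the diameter is 4.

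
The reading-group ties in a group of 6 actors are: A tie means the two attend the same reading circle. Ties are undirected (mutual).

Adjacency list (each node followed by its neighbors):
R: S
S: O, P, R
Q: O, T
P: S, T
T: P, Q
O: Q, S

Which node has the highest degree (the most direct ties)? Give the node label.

Degrees — O:2, P:2, Q:2, R:1, S:3, T:2.
The maximum is 3, attained only by S.

S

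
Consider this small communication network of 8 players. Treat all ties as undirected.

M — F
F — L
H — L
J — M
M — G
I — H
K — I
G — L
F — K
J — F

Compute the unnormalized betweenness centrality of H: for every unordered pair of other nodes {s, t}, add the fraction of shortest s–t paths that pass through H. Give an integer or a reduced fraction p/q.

2

Pairs whose geodesics pass through H — I–L: 1; I–G: 1.
All other pairs contribute 0.
Summing the contributions gives betweenness(H) = 2.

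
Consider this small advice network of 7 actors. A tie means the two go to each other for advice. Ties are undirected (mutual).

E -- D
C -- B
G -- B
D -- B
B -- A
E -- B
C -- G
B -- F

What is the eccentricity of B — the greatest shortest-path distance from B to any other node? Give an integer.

Distances from B: A:1, C:1, D:1, E:1, F:1, G:1.
The largest is 1 (to C, G, E, D, F, and A), so the eccentricity of B is 1.

1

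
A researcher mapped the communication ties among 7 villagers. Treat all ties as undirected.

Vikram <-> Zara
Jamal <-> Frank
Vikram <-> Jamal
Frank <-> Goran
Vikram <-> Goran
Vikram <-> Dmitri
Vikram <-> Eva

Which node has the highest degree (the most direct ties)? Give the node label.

Vikram

Degrees — Dmitri:1, Eva:1, Frank:2, Goran:2, Jamal:2, Vikram:5, Zara:1.
The maximum is 5, attained only by Vikram.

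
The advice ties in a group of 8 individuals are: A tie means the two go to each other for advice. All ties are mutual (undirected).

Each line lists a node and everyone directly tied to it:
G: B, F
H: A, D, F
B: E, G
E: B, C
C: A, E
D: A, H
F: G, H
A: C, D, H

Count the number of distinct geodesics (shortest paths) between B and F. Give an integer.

1

The shortest distance is 2, and the only length-2 path is B–G–F. So there is exactly 1 shortest path.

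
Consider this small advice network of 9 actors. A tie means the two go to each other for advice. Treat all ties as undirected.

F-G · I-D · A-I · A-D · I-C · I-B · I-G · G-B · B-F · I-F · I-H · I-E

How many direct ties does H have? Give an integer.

H is directly tied to I. That is 1 neighbor, so the degree of H is 1.

1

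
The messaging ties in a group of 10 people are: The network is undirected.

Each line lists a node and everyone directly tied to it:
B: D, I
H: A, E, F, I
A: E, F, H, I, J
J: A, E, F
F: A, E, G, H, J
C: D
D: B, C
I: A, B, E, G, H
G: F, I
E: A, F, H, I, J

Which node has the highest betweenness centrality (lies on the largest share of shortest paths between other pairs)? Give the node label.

Unnormalized betweenness of each node: A:10/3, B:14, C:0, D:8, E:10/3, F:17/6, G:1, H:1, I:39/2, J:0.
I has the largest value, 39/2, making it the main broker — the node through which the most shortest paths run.

I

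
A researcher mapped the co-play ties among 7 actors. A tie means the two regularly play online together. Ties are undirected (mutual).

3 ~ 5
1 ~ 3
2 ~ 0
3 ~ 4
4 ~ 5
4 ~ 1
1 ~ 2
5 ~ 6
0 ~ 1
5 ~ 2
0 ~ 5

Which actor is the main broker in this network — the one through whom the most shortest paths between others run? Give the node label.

5

Unnormalized betweenness of each node: 0:1/2, 1:2, 2:1/2, 3:1/2, 4:1/2, 5:7, 6:0.
5 has the largest value, 7, making it the main broker — the node through which the most shortest paths run.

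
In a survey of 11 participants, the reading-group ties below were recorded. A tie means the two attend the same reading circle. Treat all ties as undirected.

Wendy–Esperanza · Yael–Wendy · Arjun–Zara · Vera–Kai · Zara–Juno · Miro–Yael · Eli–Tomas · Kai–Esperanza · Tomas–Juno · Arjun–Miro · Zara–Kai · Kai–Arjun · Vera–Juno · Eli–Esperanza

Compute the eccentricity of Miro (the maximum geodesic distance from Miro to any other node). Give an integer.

Distances from Miro: Arjun:1, Eli:4, Esperanza:3, Juno:3, Kai:2, Tomas:4, Vera:3, Wendy:2, Yael:1, Zara:2.
The largest is 4 (to Eli and Tomas), so the eccentricity of Miro is 4.

4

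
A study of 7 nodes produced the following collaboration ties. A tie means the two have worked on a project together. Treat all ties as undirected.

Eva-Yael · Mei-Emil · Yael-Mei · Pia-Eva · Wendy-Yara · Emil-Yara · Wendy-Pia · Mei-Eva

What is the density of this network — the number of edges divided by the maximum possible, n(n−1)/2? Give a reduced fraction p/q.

8/21

There are 8 edges and 7 nodes, so the maximum possible is C(7,2) = 21.
Density = 8/21.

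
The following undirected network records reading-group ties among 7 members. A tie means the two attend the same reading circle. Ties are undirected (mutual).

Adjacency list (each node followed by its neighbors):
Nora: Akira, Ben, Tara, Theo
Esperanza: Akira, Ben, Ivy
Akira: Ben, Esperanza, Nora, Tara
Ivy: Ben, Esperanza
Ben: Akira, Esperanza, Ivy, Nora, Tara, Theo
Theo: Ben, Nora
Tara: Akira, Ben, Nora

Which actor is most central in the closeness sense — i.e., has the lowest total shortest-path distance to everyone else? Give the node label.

Ben

Farness (sum of distances to all others) for each node — Akira:8, Ben:6, Esperanza:9, Ivy:10, Nora:8, Tara:9, Theo:10.
The smallest farness is 6, for Ben, so Ben has the highest closeness.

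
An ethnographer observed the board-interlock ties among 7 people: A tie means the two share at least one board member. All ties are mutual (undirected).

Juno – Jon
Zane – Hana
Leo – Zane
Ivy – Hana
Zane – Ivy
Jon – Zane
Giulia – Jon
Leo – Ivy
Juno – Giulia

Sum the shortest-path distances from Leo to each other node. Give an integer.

12

Distances from Leo: Giulia:3, Hana:2, Ivy:1, Jon:2, Juno:3, Zane:1.
Sum = 3 + 2 + 1 + 2 + 3 + 1 = 12.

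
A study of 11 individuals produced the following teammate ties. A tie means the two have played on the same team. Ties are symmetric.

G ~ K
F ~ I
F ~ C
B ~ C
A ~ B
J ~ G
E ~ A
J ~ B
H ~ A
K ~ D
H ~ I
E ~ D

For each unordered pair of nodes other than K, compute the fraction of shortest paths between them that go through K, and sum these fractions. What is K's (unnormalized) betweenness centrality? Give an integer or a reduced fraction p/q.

Pairs whose geodesics pass through K — E–G: 1; D–G: 1; D–J: 1.
All other pairs contribute 0.
Summing the contributions gives betweenness(K) = 3.

3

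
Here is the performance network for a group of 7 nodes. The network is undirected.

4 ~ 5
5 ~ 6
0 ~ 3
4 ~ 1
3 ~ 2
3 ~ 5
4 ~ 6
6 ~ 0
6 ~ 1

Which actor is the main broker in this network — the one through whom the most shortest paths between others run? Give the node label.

3

Unnormalized betweenness of each node: 0:5/3, 1:0, 2:0, 3:11/2, 4:7/6, 5:13/3, 6:13/3.
3 has the largest value, 11/2, making it the main broker — the node through which the most shortest paths run.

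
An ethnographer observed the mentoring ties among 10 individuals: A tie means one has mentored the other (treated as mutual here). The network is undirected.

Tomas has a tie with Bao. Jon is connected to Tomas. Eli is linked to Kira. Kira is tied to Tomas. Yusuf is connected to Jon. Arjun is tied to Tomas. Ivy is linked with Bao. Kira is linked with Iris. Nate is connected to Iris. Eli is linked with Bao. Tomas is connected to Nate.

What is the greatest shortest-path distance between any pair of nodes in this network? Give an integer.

4

Eccentricity of each node (its greatest distance to any other): Arjun:3, Bao:3, Eli:4, Iris:4, Ivy:4, Jon:3, Kira:3, Nate:3, Tomas:2, Yusuf:4.
The maximum eccentricity is 4, realized for instance by the pair Yusuf–Eli via Yusuf – Jon – Tomas – Kira – Eli. So the diameter is 4.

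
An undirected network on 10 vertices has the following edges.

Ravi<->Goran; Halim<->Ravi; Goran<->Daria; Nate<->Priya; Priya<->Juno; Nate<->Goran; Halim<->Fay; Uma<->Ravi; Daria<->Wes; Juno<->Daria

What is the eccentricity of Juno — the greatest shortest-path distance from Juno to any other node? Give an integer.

Distances from Juno: Daria:1, Fay:5, Goran:2, Halim:4, Nate:2, Priya:1, Ravi:3, Uma:4, Wes:2.
The largest is 5 (to Fay), so the eccentricity of Juno is 5.

5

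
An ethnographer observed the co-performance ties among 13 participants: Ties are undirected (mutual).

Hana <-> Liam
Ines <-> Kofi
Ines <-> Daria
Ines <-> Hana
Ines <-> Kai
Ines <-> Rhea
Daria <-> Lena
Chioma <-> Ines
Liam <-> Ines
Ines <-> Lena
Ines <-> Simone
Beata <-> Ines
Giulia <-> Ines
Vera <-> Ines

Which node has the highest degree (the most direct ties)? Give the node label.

Ines

Degrees — Beata:1, Chioma:1, Daria:2, Giulia:1, Hana:2, Ines:12, Kai:1, Kofi:1, Lena:2, Liam:2, Rhea:1, Simone:1, Vera:1.
The maximum is 12, attained only by Ines.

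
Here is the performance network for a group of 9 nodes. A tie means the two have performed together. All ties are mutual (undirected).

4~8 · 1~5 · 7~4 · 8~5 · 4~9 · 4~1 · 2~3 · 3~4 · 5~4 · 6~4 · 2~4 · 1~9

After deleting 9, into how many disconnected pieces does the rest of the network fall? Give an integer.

1

9's neighbors (1 and 4) remain reachable from one another through other ties, so the rest of the network stays in one piece.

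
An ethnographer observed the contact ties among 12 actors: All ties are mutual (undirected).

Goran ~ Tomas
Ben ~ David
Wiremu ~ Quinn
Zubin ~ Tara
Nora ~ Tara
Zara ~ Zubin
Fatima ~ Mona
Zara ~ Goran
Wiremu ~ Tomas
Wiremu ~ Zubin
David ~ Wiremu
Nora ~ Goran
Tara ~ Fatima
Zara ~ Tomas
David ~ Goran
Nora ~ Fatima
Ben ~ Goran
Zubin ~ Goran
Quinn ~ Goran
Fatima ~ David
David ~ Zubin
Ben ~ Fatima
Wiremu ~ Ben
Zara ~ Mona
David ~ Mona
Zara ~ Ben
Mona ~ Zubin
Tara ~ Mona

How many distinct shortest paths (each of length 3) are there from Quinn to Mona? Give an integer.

5

The shortest distance is 3. The length-3 paths are: Quinn–Goran–Zara–Mona; Quinn–Goran–David–Mona; Quinn–Wiremu–David–Mona; Quinn–Goran–Zubin–Mona; Quinn–Wiremu–Zubin–Mona.
That gives 5 distinct shortest paths.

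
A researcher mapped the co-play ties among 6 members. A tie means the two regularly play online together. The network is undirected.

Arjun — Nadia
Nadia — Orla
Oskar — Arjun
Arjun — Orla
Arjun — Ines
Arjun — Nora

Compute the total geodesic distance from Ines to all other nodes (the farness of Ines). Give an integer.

Distances from Ines: Arjun:1, Nadia:2, Nora:2, Orla:2, Oskar:2.
Sum = 1 + 2 + 2 + 2 + 2 = 9.

9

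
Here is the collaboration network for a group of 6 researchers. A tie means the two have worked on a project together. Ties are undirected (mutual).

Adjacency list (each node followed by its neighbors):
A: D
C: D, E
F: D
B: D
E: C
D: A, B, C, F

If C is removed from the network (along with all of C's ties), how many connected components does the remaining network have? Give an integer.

2

Without C, the remaining ties split the others into: {A, B, D, F}; {E}.
That's 2 separate components.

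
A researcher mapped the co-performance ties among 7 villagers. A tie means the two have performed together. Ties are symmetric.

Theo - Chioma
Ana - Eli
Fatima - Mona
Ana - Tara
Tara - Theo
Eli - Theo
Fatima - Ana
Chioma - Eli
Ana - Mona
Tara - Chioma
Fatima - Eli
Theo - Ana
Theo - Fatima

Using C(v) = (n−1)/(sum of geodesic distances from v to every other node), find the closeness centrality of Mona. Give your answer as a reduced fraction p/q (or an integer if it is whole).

Distances from Mona: Ana:1, Chioma:3, Eli:2, Fatima:1, Tara:2, Theo:2. Sum = 11.
n = 7, so closeness = 6/11.

6/11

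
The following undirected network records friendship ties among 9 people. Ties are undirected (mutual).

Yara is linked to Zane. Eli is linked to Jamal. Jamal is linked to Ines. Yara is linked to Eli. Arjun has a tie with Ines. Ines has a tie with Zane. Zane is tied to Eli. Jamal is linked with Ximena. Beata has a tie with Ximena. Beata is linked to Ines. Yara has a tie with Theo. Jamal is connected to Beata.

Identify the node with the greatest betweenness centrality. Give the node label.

Ines

Unnormalized betweenness of each node: Arjun:0, Beata:4/3, Eli:35/6, Ines:61/6, Jamal:23/3, Theo:0, Ximena:0, Yara:7, Zane:6.
Ines has the largest value, 61/6, making it the main broker — the node through which the most shortest paths run.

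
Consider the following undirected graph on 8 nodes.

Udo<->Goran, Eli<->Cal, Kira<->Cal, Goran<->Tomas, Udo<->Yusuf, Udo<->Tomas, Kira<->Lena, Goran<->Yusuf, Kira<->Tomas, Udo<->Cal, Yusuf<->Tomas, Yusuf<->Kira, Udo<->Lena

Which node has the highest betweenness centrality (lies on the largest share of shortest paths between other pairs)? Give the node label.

Unnormalized betweenness of each node: Cal:25/4, Eli:0, Goran:0, Kira:4, Lena:1/4, Tomas:3/4, Udo:7, Yusuf:3/4.
Udo has the largest value, 7, making it the main broker — the node through which the most shortest paths run.

Udo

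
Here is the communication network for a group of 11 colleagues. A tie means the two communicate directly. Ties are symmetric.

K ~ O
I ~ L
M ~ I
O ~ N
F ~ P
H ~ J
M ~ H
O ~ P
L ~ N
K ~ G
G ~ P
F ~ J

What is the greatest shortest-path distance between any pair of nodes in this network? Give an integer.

5

Eccentricity of each node (its greatest distance to any other): F:4, G:5, H:5, I:5, J:4, K:5, L:4, M:5, N:4, O:4, P:4.
The maximum eccentricity is 5, realized for instance by the pair M–K via M – I – L – N – O – K. So the diameter is 5.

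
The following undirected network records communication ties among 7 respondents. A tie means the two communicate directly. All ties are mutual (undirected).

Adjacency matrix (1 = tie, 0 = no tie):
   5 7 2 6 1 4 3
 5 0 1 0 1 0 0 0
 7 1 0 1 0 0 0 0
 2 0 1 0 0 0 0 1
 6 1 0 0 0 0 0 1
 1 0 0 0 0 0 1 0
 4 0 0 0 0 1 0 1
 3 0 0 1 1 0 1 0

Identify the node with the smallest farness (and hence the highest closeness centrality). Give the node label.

Farness (sum of distances to all others) for each node — 1:17, 2:11, 3:9, 4:12, 5:13, 6:11, 7:13.
The smallest farness is 9, for 3, so 3 has the highest closeness.

3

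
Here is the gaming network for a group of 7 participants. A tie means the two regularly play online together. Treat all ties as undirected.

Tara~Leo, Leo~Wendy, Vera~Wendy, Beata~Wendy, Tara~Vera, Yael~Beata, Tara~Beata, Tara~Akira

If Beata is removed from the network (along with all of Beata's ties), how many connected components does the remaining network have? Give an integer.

Without Beata, the remaining ties split the others into: {Akira, Leo, Tara, Vera, Wendy}; {Yael}.
That's 2 separate components.

2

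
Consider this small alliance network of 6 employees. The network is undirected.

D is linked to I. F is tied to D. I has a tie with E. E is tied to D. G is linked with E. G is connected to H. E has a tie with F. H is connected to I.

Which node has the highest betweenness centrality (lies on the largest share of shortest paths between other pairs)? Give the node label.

E

Unnormalized betweenness of each node: D:5/6, E:11/3, F:0, G:5/6, H:1/2, I:13/6.
E has the largest value, 11/3, making it the main broker — the node through which the most shortest paths run.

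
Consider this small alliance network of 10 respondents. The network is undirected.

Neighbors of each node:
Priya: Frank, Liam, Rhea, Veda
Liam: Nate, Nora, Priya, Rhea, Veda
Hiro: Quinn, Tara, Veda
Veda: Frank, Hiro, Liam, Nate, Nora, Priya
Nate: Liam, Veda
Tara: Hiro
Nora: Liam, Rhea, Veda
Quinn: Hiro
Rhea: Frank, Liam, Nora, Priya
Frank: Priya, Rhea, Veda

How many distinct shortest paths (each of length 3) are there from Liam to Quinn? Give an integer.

The shortest distance is 3, and the only length-3 path is Liam–Veda–Hiro–Quinn. So there is exactly 1 shortest path.

1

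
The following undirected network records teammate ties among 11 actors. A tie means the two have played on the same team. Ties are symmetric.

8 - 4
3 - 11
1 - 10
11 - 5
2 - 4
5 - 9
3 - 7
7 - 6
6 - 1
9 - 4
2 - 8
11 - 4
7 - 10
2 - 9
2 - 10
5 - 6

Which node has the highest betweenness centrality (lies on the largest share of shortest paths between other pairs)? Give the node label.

2

Unnormalized betweenness of each node: 1:41/30, 2:293/30, 3:2, 4:197/30, 5:104/15, 6:17/3, 7:161/30, 8:0, 9:56/15, 10:136/15, 11:98/15.
2 has the largest value, 293/30, making it the main broker — the node through which the most shortest paths run.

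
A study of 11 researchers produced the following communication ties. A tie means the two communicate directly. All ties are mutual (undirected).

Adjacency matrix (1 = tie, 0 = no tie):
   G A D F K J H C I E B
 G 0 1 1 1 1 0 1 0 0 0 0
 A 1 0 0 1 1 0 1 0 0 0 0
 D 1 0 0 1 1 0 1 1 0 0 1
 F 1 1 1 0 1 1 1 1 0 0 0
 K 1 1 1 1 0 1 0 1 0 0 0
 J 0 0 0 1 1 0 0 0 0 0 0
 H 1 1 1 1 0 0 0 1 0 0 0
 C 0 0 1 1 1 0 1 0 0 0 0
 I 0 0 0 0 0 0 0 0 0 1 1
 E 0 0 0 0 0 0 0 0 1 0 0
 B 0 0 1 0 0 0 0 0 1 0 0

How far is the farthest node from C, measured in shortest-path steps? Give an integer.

Distances from C: A:2, B:2, D:1, E:4, F:1, G:2, H:1, I:3, J:2, K:1.
The largest is 4 (to E), so the eccentricity of C is 4.

4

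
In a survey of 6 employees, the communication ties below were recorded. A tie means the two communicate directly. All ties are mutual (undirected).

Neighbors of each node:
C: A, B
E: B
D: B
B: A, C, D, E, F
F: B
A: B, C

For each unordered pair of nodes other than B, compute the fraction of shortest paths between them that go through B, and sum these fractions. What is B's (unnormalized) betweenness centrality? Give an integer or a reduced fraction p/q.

Pairs whose geodesics pass through B — F–D: 1; F–E: 1; F–C: 1; F–A: 1; D–E: 1; D–C: 1; D–A: 1; E–C: 1; E–A: 1.
All other pairs contribute 0.
Summing the contributions gives betweenness(B) = 9.

9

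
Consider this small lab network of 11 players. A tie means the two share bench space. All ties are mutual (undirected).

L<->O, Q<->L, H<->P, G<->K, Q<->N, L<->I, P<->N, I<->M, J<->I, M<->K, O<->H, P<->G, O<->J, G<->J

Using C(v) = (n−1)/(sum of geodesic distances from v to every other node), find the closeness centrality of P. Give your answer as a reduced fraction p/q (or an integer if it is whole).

Distances from P: G:1, H:1, I:3, J:2, K:2, L:3, M:3, N:1, O:2, Q:2. Sum = 20.
n = 11, so closeness = 10/20 = 1/2.

1/2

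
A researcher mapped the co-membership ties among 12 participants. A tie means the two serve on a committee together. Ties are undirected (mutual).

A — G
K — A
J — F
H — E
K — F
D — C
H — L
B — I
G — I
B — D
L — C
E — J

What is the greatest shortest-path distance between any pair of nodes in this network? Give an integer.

Eccentricity of each node (its greatest distance to any other): A:6, B:6, C:6, D:6, E:6, F:6, G:6, H:6, I:6, J:6, K:6, L:6.
The maximum eccentricity is 6, realized for instance by the pair H–G via H – E – J – F – K – A – G. So the diameter is 6.

6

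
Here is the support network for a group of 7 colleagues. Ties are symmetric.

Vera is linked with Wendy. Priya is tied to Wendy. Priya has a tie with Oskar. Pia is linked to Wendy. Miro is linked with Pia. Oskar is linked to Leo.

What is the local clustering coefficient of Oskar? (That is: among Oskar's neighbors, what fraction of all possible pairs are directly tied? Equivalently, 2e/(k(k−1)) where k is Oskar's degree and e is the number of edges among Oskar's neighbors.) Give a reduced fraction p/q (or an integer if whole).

Oskar's neighbors: Leo and Priya (k = 2).
Possible neighbor pairs: C(2,2) = 1. Edges among them: none → e = 0.
Clustering(Oskar) = 0/1.

0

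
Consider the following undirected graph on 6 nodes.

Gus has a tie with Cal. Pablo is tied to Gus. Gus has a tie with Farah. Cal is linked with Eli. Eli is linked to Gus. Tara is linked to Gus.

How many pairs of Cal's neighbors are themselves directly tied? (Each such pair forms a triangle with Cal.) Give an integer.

1

Cal's neighbors: Eli and Gus.
Neighbor pairs that are themselves tied: Cal–Eli–Gus. Each forms one triangle with Cal, for 1 in total.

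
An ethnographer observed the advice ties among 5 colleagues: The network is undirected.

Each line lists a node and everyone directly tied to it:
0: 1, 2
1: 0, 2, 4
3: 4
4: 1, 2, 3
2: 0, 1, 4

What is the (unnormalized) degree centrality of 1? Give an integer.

3

1 is directly tied to 0, 2, and 4. That is 3 neighbors, so the degree of 1 is 3.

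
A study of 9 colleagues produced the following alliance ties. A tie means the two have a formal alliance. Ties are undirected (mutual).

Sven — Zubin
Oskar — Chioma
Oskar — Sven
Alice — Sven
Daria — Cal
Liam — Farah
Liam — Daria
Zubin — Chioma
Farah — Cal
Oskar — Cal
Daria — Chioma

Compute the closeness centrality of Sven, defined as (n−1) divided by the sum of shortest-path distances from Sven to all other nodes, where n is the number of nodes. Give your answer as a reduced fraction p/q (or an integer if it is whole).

Distances from Sven: Alice:1, Cal:2, Chioma:2, Daria:3, Farah:3, Liam:4, Oskar:1, Zubin:1. Sum = 17.
n = 9, so closeness = 8/17.

8/17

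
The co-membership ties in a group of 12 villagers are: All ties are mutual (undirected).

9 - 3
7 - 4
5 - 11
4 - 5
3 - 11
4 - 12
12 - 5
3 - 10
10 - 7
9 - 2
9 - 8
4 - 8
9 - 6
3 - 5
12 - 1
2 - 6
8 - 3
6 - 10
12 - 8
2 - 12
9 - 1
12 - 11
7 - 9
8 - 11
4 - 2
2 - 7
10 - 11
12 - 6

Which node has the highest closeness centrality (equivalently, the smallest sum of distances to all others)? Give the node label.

Farness (sum of distances to all others) for each node — 1:21, 2:17, 3:17, 4:17, 5:18, 6:18, 7:18, 8:17, 9:16, 10:19, 11:17, 12:15.
The smallest farness is 15, for 12, so 12 has the highest closeness.

12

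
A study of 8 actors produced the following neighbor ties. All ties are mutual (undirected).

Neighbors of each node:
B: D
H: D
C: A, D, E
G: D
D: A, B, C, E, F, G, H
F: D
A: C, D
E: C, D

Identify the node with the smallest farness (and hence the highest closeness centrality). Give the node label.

D

Farness (sum of distances to all others) for each node — A:12, B:13, C:11, D:7, E:12, F:13, G:13, H:13.
The smallest farness is 7, for D, so D has the highest closeness.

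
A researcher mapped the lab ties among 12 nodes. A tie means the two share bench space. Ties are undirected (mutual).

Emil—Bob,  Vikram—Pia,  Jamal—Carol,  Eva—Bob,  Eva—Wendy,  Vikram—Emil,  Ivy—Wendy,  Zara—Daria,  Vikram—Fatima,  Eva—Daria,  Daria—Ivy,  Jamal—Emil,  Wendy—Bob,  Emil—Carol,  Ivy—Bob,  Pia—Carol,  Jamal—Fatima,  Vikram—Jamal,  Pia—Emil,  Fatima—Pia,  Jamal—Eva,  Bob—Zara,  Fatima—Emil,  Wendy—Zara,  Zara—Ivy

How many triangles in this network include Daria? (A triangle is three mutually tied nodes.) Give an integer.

1

Daria's neighbors: Eva, Ivy, and Zara.
Neighbor pairs that are themselves tied: Daria–Ivy–Zara. Each forms one triangle with Daria, for 1 in total.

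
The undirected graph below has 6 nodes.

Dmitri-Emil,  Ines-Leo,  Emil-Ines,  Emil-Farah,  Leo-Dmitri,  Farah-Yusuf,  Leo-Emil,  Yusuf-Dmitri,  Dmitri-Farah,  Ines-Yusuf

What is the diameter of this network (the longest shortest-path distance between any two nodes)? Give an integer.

2

Eccentricity of each node (its greatest distance to any other): Dmitri:2, Emil:2, Farah:2, Ines:2, Leo:2, Yusuf:2.
The maximum eccentricity is 2, realized for instance by the pair Dmitri–Ines via Dmitri – Yusuf – Ines. So the diameter is 2.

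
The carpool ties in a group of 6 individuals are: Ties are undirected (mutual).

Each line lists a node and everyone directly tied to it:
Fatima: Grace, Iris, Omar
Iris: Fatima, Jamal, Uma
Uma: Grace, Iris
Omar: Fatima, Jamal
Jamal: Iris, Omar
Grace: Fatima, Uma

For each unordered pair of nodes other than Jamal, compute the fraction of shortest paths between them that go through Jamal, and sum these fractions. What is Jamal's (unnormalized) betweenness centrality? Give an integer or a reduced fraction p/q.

Pairs whose geodesics pass through Jamal — Uma–Omar: 1/3; Omar–Iris: 1/2.
All other pairs contribute 0.
Summing the contributions gives betweenness(Jamal) = 5/6.

5/6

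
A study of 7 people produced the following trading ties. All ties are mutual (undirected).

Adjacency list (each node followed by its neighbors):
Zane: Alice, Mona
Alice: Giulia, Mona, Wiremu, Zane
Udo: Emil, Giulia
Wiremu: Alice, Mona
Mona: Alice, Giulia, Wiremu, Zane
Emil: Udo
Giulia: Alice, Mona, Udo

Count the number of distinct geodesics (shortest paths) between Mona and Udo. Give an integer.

1

The shortest distance is 2, and the only length-2 path is Mona–Giulia–Udo. So there is exactly 1 shortest path.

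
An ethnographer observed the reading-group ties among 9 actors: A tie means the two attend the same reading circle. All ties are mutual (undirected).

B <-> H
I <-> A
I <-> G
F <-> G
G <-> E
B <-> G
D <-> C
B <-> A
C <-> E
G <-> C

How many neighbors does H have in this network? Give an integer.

1

H is directly tied to B. That is 1 neighbor, so the degree of H is 1.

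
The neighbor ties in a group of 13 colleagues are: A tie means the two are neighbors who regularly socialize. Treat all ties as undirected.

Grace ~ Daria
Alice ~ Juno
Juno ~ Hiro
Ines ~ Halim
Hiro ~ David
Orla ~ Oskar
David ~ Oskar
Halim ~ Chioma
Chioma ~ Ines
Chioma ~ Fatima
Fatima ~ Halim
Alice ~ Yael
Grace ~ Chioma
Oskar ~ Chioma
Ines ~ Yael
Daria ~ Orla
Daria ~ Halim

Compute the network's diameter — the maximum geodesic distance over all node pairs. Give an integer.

5

Eccentricity of each node (its greatest distance to any other): Alice:5, Chioma:4, Daria:5, David:4, Fatima:5, Grace:5, Halim:4, Hiro:4, Ines:4, Juno:5, Orla:5, Oskar:4, Yael:4.
The maximum eccentricity is 5, realized for instance by the pair Alice–Orla via Alice – Yael – Ines – Halim – Daria – Orla. So the diameter is 5.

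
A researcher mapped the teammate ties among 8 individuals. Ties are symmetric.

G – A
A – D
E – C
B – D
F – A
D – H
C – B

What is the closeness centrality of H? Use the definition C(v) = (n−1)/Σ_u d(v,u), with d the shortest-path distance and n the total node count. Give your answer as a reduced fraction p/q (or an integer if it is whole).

7/18

Distances from H: A:2, B:2, C:3, D:1, E:4, F:3, G:3. Sum = 18.
n = 8, so closeness = 7/18.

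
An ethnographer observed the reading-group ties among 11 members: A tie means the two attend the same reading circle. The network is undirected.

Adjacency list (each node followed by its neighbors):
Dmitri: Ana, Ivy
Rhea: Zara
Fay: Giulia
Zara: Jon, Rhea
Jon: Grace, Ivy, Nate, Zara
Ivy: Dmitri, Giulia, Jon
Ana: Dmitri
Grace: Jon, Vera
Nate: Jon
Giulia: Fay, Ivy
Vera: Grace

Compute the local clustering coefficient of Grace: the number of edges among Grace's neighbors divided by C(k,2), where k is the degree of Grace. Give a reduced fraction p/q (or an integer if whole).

Grace's neighbors: Jon and Vera (k = 2).
Possible neighbor pairs: C(2,2) = 1. Edges among them: none → e = 0.
Clustering(Grace) = 0/1.

0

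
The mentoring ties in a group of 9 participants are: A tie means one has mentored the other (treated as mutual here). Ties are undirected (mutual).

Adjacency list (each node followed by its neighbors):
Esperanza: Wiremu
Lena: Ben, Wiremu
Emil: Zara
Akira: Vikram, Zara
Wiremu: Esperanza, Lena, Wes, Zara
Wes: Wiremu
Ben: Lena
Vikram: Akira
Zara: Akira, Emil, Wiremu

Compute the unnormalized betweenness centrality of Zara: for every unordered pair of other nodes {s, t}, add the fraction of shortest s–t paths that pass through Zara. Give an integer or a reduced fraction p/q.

Pairs whose geodesics pass through Zara — Akira–Wiremu: 1; Akira–Emil: 1; Akira–Ben: 1; Akira–Wes: 1; Akira–Lena: 1; Akira–Esperanza: 1; Wiremu–Vikram: 1; Wiremu–Emil: 1; Vikram–Emil: 1; Vikram–Ben: 1; Vikram–Wes: 1; Vikram–Lena: 1; Vikram–Esperanza: 1; Emil–Ben: 1 … (+3 more pairs).
All other pairs contribute 0.
Summing the contributions gives betweenness(Zara) = 17.

17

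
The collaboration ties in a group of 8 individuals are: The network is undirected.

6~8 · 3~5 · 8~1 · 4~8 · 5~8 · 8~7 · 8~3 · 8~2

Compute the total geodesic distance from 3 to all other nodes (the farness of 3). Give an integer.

Distances from 3: 1:2, 2:2, 4:2, 5:1, 6:2, 7:2, 8:1.
Sum = 2 + 2 + 2 + 1 + 2 + 2 + 1 = 12.

12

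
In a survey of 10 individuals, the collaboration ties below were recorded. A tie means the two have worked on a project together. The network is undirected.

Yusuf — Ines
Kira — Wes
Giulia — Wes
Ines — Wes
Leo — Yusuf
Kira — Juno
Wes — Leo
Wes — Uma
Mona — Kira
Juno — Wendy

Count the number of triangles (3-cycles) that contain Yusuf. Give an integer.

0

Yusuf's neighbors are Ines and Leo, but none of them are tied to each other, so no triangle contains Yusuf.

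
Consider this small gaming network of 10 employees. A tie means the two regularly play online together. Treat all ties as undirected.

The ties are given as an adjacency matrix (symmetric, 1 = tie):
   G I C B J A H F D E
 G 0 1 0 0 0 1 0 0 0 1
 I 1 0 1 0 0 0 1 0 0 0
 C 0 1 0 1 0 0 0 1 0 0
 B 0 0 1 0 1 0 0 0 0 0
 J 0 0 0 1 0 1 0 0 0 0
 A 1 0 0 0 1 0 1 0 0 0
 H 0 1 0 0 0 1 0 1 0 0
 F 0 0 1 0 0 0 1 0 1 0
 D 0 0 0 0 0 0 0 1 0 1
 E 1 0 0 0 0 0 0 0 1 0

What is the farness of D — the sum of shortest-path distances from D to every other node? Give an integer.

Distances from D: A:3, B:3, C:2, E:1, F:1, G:2, H:2, I:3, J:4.
Sum = 3 + 3 + 2 + 1 + 1 + 2 + 2 + 3 + 4 = 21.

21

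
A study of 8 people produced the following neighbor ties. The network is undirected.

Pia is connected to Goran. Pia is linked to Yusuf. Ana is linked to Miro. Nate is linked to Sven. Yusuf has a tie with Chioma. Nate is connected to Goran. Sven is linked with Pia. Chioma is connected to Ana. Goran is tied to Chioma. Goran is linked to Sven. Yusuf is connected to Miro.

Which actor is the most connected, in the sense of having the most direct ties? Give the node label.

Goran

Degrees — Ana:2, Chioma:3, Goran:4, Miro:2, Nate:2, Pia:3, Sven:3, Yusuf:3.
The maximum is 4, attained only by Goran.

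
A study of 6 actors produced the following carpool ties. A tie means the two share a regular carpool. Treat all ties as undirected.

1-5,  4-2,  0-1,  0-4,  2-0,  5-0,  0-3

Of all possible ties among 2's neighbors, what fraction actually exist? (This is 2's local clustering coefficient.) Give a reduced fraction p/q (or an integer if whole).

2's neighbors: 0 and 4 (k = 2).
Possible neighbor pairs: C(2,2) = 1. Edges among them: 0–4 → e = 1.
Clustering(2) = 1/1.

1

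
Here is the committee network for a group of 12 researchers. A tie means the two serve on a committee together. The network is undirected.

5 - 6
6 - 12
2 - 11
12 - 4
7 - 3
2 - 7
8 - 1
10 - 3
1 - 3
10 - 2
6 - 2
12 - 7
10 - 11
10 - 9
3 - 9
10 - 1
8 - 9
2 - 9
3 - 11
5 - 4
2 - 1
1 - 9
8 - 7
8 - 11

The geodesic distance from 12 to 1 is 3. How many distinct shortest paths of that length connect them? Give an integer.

4

The shortest distance is 3. The length-3 paths are: 12–7–2–1; 12–6–2–1; 12–7–8–1; 12–7–3–1.
That gives 4 distinct shortest paths.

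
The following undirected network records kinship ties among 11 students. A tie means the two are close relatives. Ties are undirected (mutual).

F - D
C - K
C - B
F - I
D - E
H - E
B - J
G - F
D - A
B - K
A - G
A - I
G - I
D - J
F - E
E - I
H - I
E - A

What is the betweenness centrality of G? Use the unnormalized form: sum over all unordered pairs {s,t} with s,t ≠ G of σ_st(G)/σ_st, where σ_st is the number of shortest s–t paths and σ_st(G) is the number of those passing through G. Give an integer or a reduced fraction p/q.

Pairs whose geodesics pass through G — A–F: 1/4.
All other pairs contribute 0.
Summing the contributions gives betweenness(G) = 1/4.

1/4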